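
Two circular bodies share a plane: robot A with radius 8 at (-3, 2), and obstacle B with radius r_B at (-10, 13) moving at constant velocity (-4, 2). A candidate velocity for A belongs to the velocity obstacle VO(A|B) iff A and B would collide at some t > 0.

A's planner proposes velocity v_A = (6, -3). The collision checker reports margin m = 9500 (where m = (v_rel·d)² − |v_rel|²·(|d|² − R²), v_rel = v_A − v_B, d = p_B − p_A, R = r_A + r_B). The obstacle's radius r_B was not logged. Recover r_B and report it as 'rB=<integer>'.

m = 9500
d = (-7, 11);  v_rel = (10, -5),  |v_rel|² = 125
v_rel×d = (10)·(11) − (-5)·(-7) = 75
since m = R²·125 − 75²:  R² = (5625 + 9500) / 125 = 121
R = √121 = 11  ⇒  r_B = 11 − 8 = 3

rB=3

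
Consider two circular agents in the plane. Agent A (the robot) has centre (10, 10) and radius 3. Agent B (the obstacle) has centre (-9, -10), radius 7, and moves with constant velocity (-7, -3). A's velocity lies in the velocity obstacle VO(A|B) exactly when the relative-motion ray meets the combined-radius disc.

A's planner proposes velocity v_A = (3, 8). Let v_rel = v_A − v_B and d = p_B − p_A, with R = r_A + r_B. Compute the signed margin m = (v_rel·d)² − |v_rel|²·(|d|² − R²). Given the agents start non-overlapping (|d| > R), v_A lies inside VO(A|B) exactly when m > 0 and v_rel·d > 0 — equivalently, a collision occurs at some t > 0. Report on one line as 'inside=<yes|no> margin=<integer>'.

d = (-19, -20),  |d|² = 761;  R = 3+7 = 10,  c = 761−10² = 661
v_rel = (10, 11),  |v_rel|² = 221;  v_rel·d = (10)·(-19) + (11)·(-20) = -410
221·t² + 820·t + 661 = 0  ⇒  m = (-410)² − 221·661 = 22019
m = 22019 > 0,  v_rel·d = -410 < 0  ⇒  outside

inside=no margin=22019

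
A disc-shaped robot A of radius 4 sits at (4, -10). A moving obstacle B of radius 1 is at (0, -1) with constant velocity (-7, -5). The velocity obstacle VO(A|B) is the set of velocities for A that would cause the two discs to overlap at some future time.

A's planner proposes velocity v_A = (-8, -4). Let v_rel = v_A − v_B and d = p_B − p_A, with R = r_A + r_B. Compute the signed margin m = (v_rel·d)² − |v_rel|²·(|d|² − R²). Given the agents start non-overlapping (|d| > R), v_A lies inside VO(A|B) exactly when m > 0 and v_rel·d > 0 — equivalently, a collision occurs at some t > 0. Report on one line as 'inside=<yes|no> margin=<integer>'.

d = (-4, 9),  |d|² = 97;  R = 4+1 = 5,  c = 97−5² = 72
v_rel = (-1, 1),  |v_rel|² = 2;  v_rel·d = (-1)·(-4) + (1)·(9) = 13
2·t² − 26·t + 72 = 0  ⇒  m = 13² − 2·72 = 25
m = 25 > 0,  v_rel·d = 13 > 0  ⇒  inside

inside=yes margin=25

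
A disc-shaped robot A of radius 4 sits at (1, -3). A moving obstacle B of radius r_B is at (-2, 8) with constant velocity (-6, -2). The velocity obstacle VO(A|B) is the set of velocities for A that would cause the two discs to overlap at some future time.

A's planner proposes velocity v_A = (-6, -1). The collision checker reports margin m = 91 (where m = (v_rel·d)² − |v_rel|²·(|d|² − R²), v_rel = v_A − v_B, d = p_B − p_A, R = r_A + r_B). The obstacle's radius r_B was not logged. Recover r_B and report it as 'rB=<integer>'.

m = 91
d = (-3, 11);  v_rel = (0, 1),  |v_rel|² = 1
v_rel×d = (0)·(11) − (1)·(-3) = 3
since m = R²·1 − 3²:  R² = (9 + 91) / 1 = 100
R = √100 = 10  ⇒  r_B = 10 − 4 = 6

rB=6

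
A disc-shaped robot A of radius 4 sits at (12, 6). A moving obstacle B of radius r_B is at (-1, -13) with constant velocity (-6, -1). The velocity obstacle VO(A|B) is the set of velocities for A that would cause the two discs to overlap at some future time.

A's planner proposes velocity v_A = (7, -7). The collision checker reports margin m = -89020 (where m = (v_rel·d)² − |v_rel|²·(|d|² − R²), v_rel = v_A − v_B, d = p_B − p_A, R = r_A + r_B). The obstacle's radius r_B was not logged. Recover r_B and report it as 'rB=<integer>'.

m = -89020
d = (-13, -19);  v_rel = (13, -6),  |v_rel|² = 205
v_rel×d = (13)·(-19) − (-6)·(-13) = -325
since m = R²·205 − (-325)²:  R² = (105625 + -89020) / 205 = 81
R = √81 = 9  ⇒  r_B = 9 − 4 = 5

rB=5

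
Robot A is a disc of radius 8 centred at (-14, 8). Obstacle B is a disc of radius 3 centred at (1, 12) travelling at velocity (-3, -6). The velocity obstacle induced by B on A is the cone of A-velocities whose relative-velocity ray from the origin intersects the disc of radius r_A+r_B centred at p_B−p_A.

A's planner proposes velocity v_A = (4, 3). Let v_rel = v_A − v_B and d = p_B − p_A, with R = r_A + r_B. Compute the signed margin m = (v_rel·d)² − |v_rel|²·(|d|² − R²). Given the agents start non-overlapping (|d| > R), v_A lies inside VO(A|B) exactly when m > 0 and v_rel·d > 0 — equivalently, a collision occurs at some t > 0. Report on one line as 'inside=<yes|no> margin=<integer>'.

d = (15, 4),  |d|² = 241;  R = 8+3 = 11,  c = 241−11² = 120
v_rel = (7, 9),  |v_rel|² = 130;  v_rel·d = (7)·(15) + (9)·(4) = 141
130·t² − 282·t + 120 = 0  ⇒  m = 141² − 130·120 = 4281
m = 4281 > 0,  v_rel·d = 141 > 0  ⇒  inside

inside=yes margin=4281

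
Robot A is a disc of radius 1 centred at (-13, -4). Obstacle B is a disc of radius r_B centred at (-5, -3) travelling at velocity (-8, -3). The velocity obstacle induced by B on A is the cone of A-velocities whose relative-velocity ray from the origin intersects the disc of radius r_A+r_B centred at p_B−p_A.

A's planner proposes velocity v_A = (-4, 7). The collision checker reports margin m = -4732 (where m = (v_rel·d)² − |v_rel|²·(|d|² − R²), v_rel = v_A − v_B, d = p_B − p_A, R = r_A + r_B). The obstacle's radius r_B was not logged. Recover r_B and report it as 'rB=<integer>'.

m = -4732
d = (8, 1);  v_rel = (4, 10),  |v_rel|² = 116
v_rel×d = (4)·(1) − (10)·(8) = -76
since m = R²·116 − (-76)²:  R² = (5776 + -4732) / 116 = 9
R = √9 = 3  ⇒  r_B = 3 − 1 = 2

rB=2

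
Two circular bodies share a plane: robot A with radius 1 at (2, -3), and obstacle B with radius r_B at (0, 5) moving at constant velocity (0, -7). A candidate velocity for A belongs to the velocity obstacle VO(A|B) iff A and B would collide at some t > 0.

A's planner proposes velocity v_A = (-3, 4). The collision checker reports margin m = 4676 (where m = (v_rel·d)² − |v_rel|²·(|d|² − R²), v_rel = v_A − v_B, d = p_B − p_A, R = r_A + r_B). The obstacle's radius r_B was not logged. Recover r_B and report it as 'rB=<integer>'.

m = 4676
d = (-2, 8);  v_rel = (-3, 11),  |v_rel|² = 130
v_rel×d = (-3)·(8) − (11)·(-2) = -2
since m = R²·130 − (-2)²:  R² = (4 + 4676) / 130 = 36
R = √36 = 6  ⇒  r_B = 6 − 1 = 5

rB=5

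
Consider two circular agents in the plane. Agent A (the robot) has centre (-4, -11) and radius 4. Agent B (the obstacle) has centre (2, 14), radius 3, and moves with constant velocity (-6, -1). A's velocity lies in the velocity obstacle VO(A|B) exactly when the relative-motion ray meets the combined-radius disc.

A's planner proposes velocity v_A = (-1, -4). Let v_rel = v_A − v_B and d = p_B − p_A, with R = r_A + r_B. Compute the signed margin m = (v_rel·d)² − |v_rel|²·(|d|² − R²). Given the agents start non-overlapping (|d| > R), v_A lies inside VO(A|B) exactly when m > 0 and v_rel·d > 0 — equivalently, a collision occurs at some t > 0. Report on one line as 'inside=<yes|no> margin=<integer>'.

d = (6, 25),  |d|² = 661;  R = 4+3 = 7,  c = 661−7² = 612
v_rel = (5, -3),  |v_rel|² = 34;  v_rel·d = (5)·(6) + (-3)·(25) = -45
34·t² + 90·t + 612 = 0  ⇒  m = (-45)² − 34·612 = -18783
m = -18783 < 0,  v_rel·d = -45 < 0  ⇒  outside

inside=no margin=-18783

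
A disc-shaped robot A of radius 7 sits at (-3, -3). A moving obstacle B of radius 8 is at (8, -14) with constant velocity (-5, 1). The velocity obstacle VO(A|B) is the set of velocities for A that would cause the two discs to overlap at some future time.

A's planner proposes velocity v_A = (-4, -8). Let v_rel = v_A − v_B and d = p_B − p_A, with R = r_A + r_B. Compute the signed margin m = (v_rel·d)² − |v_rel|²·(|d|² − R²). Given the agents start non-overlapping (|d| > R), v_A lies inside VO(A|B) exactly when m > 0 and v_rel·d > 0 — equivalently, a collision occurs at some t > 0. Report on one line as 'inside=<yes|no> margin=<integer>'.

d = (11, -11),  |d|² = 242;  R = 7+8 = 15,  c = 242−15² = 17
v_rel = (1, -9),  |v_rel|² = 82;  v_rel·d = (1)·(11) + (-9)·(-11) = 110
82·t² − 220·t + 17 = 0  ⇒  m = 110² − 82·17 = 10706
m = 10706 > 0,  v_rel·d = 110 > 0  ⇒  inside

inside=yes margin=10706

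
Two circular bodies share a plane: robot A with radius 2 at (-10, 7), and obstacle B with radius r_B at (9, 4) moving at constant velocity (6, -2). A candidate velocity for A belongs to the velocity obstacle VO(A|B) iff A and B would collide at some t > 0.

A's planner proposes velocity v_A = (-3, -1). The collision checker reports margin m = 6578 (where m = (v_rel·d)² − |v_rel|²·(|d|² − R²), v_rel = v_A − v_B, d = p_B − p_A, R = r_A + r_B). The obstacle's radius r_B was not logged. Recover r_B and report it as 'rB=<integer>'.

m = 6578
d = (19, -3);  v_rel = (-9, 1),  |v_rel|² = 82
v_rel×d = (-9)·(-3) − (1)·(19) = 8
since m = R²·82 − 8²:  R² = (64 + 6578) / 82 = 81
R = √81 = 9  ⇒  r_B = 9 − 2 = 7

rB=7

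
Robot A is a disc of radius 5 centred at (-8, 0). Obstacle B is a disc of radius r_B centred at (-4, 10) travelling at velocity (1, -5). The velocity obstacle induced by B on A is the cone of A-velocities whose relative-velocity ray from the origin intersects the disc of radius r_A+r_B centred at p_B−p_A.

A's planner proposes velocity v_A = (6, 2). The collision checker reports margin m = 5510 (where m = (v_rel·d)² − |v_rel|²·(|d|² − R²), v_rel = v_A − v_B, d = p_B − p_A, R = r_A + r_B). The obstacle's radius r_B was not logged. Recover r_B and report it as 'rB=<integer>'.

m = 5510
d = (4, 10);  v_rel = (5, 7),  |v_rel|² = 74
v_rel×d = (5)·(10) − (7)·(4) = 22
since m = R²·74 − 22²:  R² = (484 + 5510) / 74 = 81
R = √81 = 9  ⇒  r_B = 9 − 5 = 4

rB=4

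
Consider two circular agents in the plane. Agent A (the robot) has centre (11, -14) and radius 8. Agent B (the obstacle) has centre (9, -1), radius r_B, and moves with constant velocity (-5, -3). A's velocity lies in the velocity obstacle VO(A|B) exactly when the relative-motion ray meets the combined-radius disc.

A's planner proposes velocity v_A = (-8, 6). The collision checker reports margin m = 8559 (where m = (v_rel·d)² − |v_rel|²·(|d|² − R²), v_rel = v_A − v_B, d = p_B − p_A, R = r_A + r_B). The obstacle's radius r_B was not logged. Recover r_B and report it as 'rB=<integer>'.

m = 8559
d = (-2, 13);  v_rel = (-3, 9),  |v_rel|² = 90
v_rel×d = (-3)·(13) − (9)·(-2) = -21
since m = R²·90 − (-21)²:  R² = (441 + 8559) / 90 = 100
R = √100 = 10  ⇒  r_B = 10 − 8 = 2

rB=2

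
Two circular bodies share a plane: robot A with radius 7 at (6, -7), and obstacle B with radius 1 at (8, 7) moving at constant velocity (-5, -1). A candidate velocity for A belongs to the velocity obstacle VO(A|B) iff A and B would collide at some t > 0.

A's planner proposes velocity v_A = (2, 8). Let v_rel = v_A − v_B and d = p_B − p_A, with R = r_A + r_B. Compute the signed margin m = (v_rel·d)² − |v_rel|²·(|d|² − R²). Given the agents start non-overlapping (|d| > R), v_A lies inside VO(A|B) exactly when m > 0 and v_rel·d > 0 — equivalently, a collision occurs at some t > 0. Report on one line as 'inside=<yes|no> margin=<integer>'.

d = (2, 14),  |d|² = 200;  R = 7+1 = 8,  c = 200−8² = 136
v_rel = (7, 9),  |v_rel|² = 130;  v_rel·d = (7)·(2) + (9)·(14) = 140
130·t² − 280·t + 136 = 0  ⇒  m = 140² − 130·136 = 1920
m = 1920 > 0,  v_rel·d = 140 > 0  ⇒  inside

inside=yes margin=1920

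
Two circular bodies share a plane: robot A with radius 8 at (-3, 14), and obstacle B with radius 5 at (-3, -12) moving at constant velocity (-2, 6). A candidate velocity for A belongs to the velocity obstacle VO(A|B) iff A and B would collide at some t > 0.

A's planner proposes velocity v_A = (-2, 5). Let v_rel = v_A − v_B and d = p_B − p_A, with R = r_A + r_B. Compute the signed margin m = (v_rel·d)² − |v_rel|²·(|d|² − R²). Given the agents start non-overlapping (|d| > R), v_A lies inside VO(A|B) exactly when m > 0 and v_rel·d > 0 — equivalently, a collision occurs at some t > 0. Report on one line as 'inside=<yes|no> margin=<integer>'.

d = (0, -26),  |d|² = 676;  R = 8+5 = 13,  c = 676−13² = 507
v_rel = (0, -1),  |v_rel|² = 1;  v_rel·d = (0)·(0) + (-1)·(-26) = 26
1·t² − 52·t + 507 = 0  ⇒  m = 26² − 1·507 = 169
m = 169 > 0,  v_rel·d = 26 > 0  ⇒  inside

inside=yes margin=169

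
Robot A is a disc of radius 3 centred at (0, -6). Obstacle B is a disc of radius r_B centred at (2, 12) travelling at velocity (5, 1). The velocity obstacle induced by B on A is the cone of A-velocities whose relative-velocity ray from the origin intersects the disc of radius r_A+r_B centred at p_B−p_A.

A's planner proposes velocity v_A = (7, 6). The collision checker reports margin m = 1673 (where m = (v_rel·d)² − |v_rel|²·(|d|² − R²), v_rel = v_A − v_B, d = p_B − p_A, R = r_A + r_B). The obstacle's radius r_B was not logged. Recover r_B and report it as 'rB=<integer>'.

m = 1673
d = (2, 18);  v_rel = (2, 5),  |v_rel|² = 29
v_rel×d = (2)·(18) − (5)·(2) = 26
since m = R²·29 − 26²:  R² = (676 + 1673) / 29 = 81
R = √81 = 9  ⇒  r_B = 9 − 3 = 6

rB=6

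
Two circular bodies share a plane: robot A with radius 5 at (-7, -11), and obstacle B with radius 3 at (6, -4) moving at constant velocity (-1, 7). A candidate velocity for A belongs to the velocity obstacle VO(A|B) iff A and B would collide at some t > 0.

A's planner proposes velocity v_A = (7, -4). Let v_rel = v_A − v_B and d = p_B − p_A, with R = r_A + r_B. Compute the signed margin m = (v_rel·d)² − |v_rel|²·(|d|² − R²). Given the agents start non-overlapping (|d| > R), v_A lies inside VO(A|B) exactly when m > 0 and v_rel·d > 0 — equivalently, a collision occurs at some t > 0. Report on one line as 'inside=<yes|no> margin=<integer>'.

d = (13, 7),  |d|² = 218;  R = 5+3 = 8,  c = 218−8² = 154
v_rel = (8, -11),  |v_rel|² = 185;  v_rel·d = (8)·(13) + (-11)·(7) = 27
185·t² − 54·t + 154 = 0  ⇒  m = 27² − 185·154 = -27761
m = -27761 < 0,  v_rel·d = 27 > 0  ⇒  outside

inside=no margin=-27761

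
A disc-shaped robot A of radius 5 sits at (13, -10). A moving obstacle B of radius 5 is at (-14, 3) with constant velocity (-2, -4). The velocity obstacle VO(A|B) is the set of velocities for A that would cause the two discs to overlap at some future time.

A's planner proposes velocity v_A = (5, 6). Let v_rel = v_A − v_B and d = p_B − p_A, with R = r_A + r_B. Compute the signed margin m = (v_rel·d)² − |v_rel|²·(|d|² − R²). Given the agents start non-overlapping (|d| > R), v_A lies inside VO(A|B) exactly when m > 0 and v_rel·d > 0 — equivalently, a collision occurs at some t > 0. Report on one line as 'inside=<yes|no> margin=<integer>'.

d = (-27, 13),  |d|² = 898;  R = 5+5 = 10,  c = 898−10² = 798
v_rel = (7, 10),  |v_rel|² = 149;  v_rel·d = (7)·(-27) + (10)·(13) = -59
149·t² + 118·t + 798 = 0  ⇒  m = (-59)² − 149·798 = -115421
m = -115421 < 0,  v_rel·d = -59 < 0  ⇒  outside

inside=no margin=-115421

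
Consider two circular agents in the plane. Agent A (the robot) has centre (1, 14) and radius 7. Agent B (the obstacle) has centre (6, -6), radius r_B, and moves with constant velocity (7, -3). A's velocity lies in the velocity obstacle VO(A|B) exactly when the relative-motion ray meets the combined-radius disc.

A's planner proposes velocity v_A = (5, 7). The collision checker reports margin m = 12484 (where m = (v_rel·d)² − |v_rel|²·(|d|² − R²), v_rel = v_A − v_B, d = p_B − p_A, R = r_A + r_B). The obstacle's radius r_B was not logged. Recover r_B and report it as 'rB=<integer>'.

m = 12484
d = (5, -20);  v_rel = (-2, 10),  |v_rel|² = 104
v_rel×d = (-2)·(-20) − (10)·(5) = -10
since m = R²·104 − (-10)²:  R² = (100 + 12484) / 104 = 121
R = √121 = 11  ⇒  r_B = 11 − 7 = 4

rB=4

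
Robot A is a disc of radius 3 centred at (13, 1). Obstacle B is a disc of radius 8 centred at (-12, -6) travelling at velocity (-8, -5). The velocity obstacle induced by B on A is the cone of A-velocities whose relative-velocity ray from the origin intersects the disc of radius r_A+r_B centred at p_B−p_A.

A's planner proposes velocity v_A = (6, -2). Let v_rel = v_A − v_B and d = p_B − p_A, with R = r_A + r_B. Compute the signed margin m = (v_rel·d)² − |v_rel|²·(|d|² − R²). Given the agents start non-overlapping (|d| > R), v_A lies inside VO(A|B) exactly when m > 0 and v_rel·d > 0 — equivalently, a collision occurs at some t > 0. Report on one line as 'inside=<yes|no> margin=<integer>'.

d = (-25, -7),  |d|² = 674;  R = 3+8 = 11,  c = 674−11² = 553
v_rel = (14, 3),  |v_rel|² = 205;  v_rel·d = (14)·(-25) + (3)·(-7) = -371
205·t² + 742·t + 553 = 0  ⇒  m = (-371)² − 205·553 = 24276
m = 24276 > 0,  v_rel·d = -371 < 0  ⇒  outside

inside=no margin=24276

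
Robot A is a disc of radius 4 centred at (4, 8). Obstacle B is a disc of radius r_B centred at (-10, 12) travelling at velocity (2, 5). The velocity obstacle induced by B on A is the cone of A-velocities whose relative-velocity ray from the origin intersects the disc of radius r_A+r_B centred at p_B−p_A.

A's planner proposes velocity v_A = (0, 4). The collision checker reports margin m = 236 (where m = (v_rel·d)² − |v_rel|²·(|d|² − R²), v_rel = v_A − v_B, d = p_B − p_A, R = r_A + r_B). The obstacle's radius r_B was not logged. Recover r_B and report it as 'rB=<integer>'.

m = 236
d = (-14, 4);  v_rel = (-2, -1),  |v_rel|² = 5
v_rel×d = (-2)·(4) − (-1)·(-14) = -22
since m = R²·5 − (-22)²:  R² = (484 + 236) / 5 = 144
R = √144 = 12  ⇒  r_B = 12 − 4 = 8

rB=8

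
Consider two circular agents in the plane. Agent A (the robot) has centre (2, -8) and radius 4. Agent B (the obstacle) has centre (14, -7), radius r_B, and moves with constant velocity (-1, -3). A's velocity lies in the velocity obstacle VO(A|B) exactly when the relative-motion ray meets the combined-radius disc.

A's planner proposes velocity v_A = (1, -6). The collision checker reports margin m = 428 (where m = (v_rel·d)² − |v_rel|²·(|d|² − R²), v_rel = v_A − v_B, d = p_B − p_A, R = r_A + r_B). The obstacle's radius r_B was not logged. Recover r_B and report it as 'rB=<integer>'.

m = 428
d = (12, 1);  v_rel = (2, -3),  |v_rel|² = 13
v_rel×d = (2)·(1) − (-3)·(12) = 38
since m = R²·13 − 38²:  R² = (1444 + 428) / 13 = 144
R = √144 = 12  ⇒  r_B = 12 − 4 = 8

rB=8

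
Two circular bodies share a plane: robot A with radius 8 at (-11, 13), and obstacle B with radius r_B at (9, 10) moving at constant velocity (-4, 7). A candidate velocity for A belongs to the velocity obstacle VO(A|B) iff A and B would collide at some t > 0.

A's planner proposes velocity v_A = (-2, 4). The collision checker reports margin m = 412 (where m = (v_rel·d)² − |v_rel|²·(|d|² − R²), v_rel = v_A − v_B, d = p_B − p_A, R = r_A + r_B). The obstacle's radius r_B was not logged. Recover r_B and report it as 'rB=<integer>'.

m = 412
d = (20, -3);  v_rel = (2, -3),  |v_rel|² = 13
v_rel×d = (2)·(-3) − (-3)·(20) = 54
since m = R²·13 − 54²:  R² = (2916 + 412) / 13 = 256
R = √256 = 16  ⇒  r_B = 16 − 8 = 8

rB=8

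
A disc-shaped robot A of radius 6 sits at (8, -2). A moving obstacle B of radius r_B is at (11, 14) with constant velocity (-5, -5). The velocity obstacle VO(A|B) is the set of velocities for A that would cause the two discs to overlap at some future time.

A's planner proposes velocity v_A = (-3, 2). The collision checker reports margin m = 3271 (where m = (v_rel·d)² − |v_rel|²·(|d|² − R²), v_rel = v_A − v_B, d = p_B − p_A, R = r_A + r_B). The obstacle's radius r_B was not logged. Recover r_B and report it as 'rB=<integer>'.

m = 3271
d = (3, 16);  v_rel = (2, 7),  |v_rel|² = 53
v_rel×d = (2)·(16) − (7)·(3) = 11
since m = R²·53 − 11²:  R² = (121 + 3271) / 53 = 64
R = √64 = 8  ⇒  r_B = 8 − 6 = 2

rB=2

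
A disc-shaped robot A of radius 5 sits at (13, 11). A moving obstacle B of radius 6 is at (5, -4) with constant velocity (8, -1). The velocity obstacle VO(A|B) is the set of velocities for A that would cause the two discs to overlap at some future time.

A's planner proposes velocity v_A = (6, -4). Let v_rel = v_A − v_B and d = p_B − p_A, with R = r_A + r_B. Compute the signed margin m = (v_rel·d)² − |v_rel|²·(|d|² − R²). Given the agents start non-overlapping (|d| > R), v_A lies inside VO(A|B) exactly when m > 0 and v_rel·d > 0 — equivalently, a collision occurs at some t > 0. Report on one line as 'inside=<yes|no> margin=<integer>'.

d = (-8, -15),  |d|² = 289;  R = 5+6 = 11,  c = 289−11² = 168
v_rel = (-2, -3),  |v_rel|² = 13;  v_rel·d = (-2)·(-8) + (-3)·(-15) = 61
13·t² − 122·t + 168 = 0  ⇒  m = 61² − 13·168 = 1537
m = 1537 > 0,  v_rel·d = 61 > 0  ⇒  inside

inside=yes margin=1537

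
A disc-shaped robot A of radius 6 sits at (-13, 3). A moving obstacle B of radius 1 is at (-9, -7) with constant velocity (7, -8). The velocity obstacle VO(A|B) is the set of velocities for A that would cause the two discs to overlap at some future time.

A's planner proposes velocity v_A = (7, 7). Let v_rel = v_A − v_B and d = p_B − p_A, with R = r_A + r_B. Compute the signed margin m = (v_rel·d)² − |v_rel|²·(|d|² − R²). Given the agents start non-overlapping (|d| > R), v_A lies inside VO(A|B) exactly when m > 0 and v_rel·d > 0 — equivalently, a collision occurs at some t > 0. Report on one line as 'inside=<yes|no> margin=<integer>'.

d = (4, -10),  |d|² = 116;  R = 6+1 = 7,  c = 116−7² = 67
v_rel = (0, 15),  |v_rel|² = 225;  v_rel·d = (0)·(4) + (15)·(-10) = -150
225·t² + 300·t + 67 = 0  ⇒  m = (-150)² − 225·67 = 7425
m = 7425 > 0,  v_rel·d = -150 < 0  ⇒  outside

inside=no margin=7425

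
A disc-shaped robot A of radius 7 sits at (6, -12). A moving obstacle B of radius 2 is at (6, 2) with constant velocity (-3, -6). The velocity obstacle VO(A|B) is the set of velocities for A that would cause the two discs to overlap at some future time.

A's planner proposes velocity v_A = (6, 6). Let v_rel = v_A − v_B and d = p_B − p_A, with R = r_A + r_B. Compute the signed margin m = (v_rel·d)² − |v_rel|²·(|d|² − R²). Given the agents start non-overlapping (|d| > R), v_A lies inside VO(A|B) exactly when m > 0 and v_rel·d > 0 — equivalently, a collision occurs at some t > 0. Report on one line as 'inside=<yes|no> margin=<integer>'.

d = (0, 14),  |d|² = 196;  R = 7+2 = 9,  c = 196−9² = 115
v_rel = (9, 12),  |v_rel|² = 225;  v_rel·d = (9)·(0) + (12)·(14) = 168
225·t² − 336·t + 115 = 0  ⇒  m = 168² − 225·115 = 2349
m = 2349 > 0,  v_rel·d = 168 > 0  ⇒  inside

inside=yes margin=2349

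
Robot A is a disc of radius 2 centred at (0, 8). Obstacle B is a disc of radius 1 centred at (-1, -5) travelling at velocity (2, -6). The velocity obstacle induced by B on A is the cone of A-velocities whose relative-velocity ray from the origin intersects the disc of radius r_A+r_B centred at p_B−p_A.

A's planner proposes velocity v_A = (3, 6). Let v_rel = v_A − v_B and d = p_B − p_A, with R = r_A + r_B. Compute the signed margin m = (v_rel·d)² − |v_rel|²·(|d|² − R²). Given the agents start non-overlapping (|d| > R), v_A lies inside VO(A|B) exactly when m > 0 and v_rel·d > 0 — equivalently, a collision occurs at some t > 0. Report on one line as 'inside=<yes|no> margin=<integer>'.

d = (-1, -13),  |d|² = 170;  R = 2+1 = 3,  c = 170−3² = 161
v_rel = (1, 12),  |v_rel|² = 145;  v_rel·d = (1)·(-1) + (12)·(-13) = -157
145·t² + 314·t + 161 = 0  ⇒  m = (-157)² − 145·161 = 1304
m = 1304 > 0,  v_rel·d = -157 < 0  ⇒  outside

inside=no margin=1304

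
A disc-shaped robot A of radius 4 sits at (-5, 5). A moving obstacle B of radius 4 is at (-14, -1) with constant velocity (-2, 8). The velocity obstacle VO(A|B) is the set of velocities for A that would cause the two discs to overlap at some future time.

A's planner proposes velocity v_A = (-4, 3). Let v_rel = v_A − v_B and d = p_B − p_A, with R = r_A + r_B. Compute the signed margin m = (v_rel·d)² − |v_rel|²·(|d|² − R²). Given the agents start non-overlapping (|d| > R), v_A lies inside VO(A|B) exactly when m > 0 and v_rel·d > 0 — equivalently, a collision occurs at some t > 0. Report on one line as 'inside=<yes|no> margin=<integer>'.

d = (-9, -6),  |d|² = 117;  R = 4+4 = 8,  c = 117−8² = 53
v_rel = (-2, -5),  |v_rel|² = 29;  v_rel·d = (-2)·(-9) + (-5)·(-6) = 48
29·t² − 96·t + 53 = 0  ⇒  m = 48² − 29·53 = 767
m = 767 > 0,  v_rel·d = 48 > 0  ⇒  inside

inside=yes margin=767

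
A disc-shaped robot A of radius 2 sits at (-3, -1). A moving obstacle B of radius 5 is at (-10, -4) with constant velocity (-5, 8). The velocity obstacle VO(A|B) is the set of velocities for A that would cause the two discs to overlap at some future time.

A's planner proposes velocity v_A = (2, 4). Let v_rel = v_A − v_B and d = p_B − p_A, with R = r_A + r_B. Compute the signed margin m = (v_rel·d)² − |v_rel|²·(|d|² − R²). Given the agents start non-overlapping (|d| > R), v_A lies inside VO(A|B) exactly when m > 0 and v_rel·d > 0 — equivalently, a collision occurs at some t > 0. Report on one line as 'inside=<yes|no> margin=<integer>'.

d = (-7, -3),  |d|² = 58;  R = 2+5 = 7,  c = 58−7² = 9
v_rel = (7, -4),  |v_rel|² = 65;  v_rel·d = (7)·(-7) + (-4)·(-3) = -37
65·t² + 74·t + 9 = 0  ⇒  m = (-37)² − 65·9 = 784
m = 784 > 0,  v_rel·d = -37 < 0  ⇒  outside

inside=no margin=784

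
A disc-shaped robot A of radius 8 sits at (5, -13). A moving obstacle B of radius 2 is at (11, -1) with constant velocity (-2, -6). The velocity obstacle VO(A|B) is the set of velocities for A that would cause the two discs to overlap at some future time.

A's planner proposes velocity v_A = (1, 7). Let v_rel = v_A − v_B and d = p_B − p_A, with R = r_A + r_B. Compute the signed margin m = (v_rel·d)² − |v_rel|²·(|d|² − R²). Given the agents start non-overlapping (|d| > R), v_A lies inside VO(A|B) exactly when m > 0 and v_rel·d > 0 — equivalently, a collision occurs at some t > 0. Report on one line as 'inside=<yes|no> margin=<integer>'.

d = (6, 12),  |d|² = 180;  R = 8+2 = 10,  c = 180−10² = 80
v_rel = (3, 13),  |v_rel|² = 178;  v_rel·d = (3)·(6) + (13)·(12) = 174
178·t² − 348·t + 80 = 0  ⇒  m = 174² − 178·80 = 16036
m = 16036 > 0,  v_rel·d = 174 > 0  ⇒  inside

inside=yes margin=16036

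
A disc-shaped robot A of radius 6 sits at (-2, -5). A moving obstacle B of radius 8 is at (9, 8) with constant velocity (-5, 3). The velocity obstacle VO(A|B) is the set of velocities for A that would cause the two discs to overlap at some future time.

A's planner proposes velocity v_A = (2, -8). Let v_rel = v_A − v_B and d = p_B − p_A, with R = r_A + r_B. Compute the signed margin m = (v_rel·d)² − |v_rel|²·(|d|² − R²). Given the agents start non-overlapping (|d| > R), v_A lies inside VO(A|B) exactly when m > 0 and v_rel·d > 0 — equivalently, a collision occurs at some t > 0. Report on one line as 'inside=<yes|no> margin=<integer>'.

d = (11, 13),  |d|² = 290;  R = 6+8 = 14,  c = 290−14² = 94
v_rel = (7, -11),  |v_rel|² = 170;  v_rel·d = (7)·(11) + (-11)·(13) = -66
170·t² + 132·t + 94 = 0  ⇒  m = (-66)² − 170·94 = -11624
m = -11624 < 0,  v_rel·d = -66 < 0  ⇒  outside

inside=no margin=-11624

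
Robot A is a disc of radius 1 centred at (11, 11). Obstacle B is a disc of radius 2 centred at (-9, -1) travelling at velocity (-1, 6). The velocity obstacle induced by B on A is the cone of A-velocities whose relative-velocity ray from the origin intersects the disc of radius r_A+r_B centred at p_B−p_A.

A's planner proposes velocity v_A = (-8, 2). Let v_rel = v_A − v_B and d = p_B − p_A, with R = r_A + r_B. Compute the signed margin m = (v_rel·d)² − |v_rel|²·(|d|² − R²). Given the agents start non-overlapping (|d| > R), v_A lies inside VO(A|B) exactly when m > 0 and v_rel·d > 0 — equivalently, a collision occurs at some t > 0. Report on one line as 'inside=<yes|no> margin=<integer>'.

d = (-20, -12),  |d|² = 544;  R = 1+2 = 3,  c = 544−3² = 535
v_rel = (-7, -4),  |v_rel|² = 65;  v_rel·d = (-7)·(-20) + (-4)·(-12) = 188
65·t² − 376·t + 535 = 0  ⇒  m = 188² − 65·535 = 569
m = 569 > 0,  v_rel·d = 188 > 0  ⇒  inside

inside=yes margin=569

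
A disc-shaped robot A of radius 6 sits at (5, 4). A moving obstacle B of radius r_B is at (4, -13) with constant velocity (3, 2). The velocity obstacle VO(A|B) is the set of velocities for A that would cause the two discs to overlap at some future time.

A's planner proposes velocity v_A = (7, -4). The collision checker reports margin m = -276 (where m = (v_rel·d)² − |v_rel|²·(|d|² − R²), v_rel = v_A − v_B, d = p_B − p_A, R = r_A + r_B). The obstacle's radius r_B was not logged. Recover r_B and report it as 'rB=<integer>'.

m = -276
d = (-1, -17);  v_rel = (4, -6),  |v_rel|² = 52
v_rel×d = (4)·(-17) − (-6)·(-1) = -74
since m = R²·52 − (-74)²:  R² = (5476 + -276) / 52 = 100
R = √100 = 10  ⇒  r_B = 10 − 6 = 4

rB=4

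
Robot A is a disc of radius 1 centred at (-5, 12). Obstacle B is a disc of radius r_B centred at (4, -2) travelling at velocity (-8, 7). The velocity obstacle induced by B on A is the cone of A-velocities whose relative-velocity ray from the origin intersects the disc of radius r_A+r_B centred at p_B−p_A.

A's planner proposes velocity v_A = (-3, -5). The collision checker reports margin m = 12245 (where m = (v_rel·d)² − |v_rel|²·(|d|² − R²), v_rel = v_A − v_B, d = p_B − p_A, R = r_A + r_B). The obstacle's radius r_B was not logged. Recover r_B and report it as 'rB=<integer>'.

m = 12245
d = (9, -14);  v_rel = (5, -12),  |v_rel|² = 169
v_rel×d = (5)·(-14) − (-12)·(9) = 38
since m = R²·169 − 38²:  R² = (1444 + 12245) / 169 = 81
R = √81 = 9  ⇒  r_B = 9 − 1 = 8

rB=8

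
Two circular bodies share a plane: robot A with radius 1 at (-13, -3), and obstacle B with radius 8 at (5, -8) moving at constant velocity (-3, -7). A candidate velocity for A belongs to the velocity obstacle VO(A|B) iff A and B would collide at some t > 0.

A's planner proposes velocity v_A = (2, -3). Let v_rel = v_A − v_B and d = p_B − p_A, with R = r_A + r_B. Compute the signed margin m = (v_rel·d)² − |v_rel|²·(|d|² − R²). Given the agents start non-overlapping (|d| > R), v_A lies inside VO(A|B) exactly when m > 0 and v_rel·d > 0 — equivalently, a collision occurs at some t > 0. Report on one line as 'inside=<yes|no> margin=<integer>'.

d = (18, -5),  |d|² = 349;  R = 1+8 = 9,  c = 349−9² = 268
v_rel = (5, 4),  |v_rel|² = 41;  v_rel·d = (5)·(18) + (4)·(-5) = 70
41·t² − 140·t + 268 = 0  ⇒  m = 70² − 41·268 = -6088
m = -6088 < 0,  v_rel·d = 70 > 0  ⇒  outside

inside=no margin=-6088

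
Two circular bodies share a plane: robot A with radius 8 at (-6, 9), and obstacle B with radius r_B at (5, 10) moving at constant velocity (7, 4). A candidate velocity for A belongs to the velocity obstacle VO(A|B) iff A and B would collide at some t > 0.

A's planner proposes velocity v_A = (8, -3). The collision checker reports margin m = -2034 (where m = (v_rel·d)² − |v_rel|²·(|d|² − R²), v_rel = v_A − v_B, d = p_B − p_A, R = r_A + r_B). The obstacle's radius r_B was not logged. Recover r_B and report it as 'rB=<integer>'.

m = -2034
d = (11, 1);  v_rel = (1, -7),  |v_rel|² = 50
v_rel×d = (1)·(1) − (-7)·(11) = 78
since m = R²·50 − 78²:  R² = (6084 + -2034) / 50 = 81
R = √81 = 9  ⇒  r_B = 9 − 8 = 1

rB=1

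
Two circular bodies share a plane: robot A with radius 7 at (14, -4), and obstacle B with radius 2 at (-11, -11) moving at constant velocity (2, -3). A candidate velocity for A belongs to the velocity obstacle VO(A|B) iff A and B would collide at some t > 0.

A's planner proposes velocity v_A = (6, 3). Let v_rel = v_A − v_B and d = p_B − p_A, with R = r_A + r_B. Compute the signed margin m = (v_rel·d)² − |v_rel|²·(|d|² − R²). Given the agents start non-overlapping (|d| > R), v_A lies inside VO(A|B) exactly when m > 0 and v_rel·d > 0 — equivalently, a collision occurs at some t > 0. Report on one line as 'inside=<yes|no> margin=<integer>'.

d = (-25, -7),  |d|² = 674;  R = 7+2 = 9,  c = 674−9² = 593
v_rel = (4, 6),  |v_rel|² = 52;  v_rel·d = (4)·(-25) + (6)·(-7) = -142
52·t² + 284·t + 593 = 0  ⇒  m = (-142)² − 52·593 = -10672
m = -10672 < 0,  v_rel·d = -142 < 0  ⇒  outside

inside=no margin=-10672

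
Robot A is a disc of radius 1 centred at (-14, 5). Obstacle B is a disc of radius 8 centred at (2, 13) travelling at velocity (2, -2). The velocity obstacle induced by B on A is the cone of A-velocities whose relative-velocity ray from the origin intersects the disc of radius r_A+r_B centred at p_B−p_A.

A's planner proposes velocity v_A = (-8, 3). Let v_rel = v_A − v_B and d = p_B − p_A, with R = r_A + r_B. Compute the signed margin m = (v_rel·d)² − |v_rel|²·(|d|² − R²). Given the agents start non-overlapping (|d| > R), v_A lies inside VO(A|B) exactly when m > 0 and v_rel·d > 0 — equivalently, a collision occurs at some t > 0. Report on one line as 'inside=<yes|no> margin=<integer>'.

d = (16, 8),  |d|² = 320;  R = 1+8 = 9,  c = 320−9² = 239
v_rel = (-10, 5),  |v_rel|² = 125;  v_rel·d = (-10)·(16) + (5)·(8) = -120
125·t² + 240·t + 239 = 0  ⇒  m = (-120)² − 125·239 = -15475
m = -15475 < 0,  v_rel·d = -120 < 0  ⇒  outside

inside=no margin=-15475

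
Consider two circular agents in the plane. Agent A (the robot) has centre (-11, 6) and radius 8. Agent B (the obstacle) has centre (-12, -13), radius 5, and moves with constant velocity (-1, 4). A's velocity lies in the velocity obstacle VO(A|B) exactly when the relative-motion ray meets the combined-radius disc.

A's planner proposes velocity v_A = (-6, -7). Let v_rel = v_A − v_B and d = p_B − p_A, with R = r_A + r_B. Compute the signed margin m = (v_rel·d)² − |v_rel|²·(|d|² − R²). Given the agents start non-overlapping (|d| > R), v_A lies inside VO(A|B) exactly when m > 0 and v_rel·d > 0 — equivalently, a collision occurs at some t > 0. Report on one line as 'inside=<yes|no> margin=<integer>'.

d = (-1, -19),  |d|² = 362;  R = 8+5 = 13,  c = 362−13² = 193
v_rel = (-5, -11),  |v_rel|² = 146;  v_rel·d = (-5)·(-1) + (-11)·(-19) = 214
146·t² − 428·t + 193 = 0  ⇒  m = 214² − 146·193 = 17618
m = 17618 > 0,  v_rel·d = 214 > 0  ⇒  inside

inside=yes margin=17618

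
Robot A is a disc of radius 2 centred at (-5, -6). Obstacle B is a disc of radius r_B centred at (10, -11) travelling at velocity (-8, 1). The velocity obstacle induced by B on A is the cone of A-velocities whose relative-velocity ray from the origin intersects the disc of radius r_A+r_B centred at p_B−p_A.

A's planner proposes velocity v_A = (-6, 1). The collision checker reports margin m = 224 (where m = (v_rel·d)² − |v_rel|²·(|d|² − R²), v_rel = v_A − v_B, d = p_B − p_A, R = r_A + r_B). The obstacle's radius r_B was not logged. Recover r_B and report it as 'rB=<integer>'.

m = 224
d = (15, -5);  v_rel = (2, 0),  |v_rel|² = 4
v_rel×d = (2)·(-5) − (0)·(15) = -10
since m = R²·4 − (-10)²:  R² = (100 + 224) / 4 = 81
R = √81 = 9  ⇒  r_B = 9 − 2 = 7

rB=7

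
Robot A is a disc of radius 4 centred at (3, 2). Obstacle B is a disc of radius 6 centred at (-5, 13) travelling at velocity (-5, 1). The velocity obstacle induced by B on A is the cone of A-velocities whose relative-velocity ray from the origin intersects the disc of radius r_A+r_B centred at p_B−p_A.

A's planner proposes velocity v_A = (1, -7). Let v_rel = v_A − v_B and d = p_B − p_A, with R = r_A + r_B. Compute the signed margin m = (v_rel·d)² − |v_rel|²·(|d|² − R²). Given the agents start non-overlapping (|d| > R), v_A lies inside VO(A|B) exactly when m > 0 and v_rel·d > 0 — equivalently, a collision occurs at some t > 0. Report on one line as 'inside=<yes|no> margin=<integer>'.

d = (-8, 11),  |d|² = 185;  R = 4+6 = 10,  c = 185−10² = 85
v_rel = (6, -8),  |v_rel|² = 100;  v_rel·d = (6)·(-8) + (-8)·(11) = -136
100·t² + 272·t + 85 = 0  ⇒  m = (-136)² − 100·85 = 9996
m = 9996 > 0,  v_rel·d = -136 < 0  ⇒  outside

inside=no margin=9996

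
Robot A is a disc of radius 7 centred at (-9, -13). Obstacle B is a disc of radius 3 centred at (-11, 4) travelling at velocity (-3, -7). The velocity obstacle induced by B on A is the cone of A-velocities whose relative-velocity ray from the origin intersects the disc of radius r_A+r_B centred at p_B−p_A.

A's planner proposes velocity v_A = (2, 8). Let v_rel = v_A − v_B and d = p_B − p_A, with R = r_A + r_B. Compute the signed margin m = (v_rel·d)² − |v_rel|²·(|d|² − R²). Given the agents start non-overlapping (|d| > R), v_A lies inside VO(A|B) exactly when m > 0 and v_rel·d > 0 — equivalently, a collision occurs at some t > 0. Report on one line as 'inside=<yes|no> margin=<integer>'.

d = (-2, 17),  |d|² = 293;  R = 7+3 = 10,  c = 293−10² = 193
v_rel = (5, 15),  |v_rel|² = 250;  v_rel·d = (5)·(-2) + (15)·(17) = 245
250·t² − 490·t + 193 = 0  ⇒  m = 245² − 250·193 = 11775
m = 11775 > 0,  v_rel·d = 245 > 0  ⇒  inside

inside=yes margin=11775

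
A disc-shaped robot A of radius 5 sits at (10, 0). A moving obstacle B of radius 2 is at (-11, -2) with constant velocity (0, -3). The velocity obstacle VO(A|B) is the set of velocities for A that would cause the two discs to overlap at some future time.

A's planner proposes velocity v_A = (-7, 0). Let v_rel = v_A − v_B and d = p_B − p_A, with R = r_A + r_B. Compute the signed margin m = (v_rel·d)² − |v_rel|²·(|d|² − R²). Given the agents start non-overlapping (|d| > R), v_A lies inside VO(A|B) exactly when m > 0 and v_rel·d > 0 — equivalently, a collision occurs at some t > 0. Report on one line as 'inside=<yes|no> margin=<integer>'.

d = (-21, -2),  |d|² = 445;  R = 5+2 = 7,  c = 445−7² = 396
v_rel = (-7, 3),  |v_rel|² = 58;  v_rel·d = (-7)·(-21) + (3)·(-2) = 141
58·t² − 282·t + 396 = 0  ⇒  m = 141² − 58·396 = -3087
m = -3087 < 0,  v_rel·d = 141 > 0  ⇒  outside

inside=no margin=-3087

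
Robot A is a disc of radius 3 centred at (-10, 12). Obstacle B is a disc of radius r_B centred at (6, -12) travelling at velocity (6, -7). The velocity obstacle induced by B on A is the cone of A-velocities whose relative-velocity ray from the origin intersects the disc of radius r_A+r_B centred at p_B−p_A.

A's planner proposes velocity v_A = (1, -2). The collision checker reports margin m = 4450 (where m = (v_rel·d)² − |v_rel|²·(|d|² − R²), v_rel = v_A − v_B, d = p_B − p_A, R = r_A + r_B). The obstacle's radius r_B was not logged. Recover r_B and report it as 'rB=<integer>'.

m = 4450
d = (16, -24);  v_rel = (-5, 5),  |v_rel|² = 50
v_rel×d = (-5)·(-24) − (5)·(16) = 40
since m = R²·50 − 40²:  R² = (1600 + 4450) / 50 = 121
R = √121 = 11  ⇒  r_B = 11 − 3 = 8

rB=8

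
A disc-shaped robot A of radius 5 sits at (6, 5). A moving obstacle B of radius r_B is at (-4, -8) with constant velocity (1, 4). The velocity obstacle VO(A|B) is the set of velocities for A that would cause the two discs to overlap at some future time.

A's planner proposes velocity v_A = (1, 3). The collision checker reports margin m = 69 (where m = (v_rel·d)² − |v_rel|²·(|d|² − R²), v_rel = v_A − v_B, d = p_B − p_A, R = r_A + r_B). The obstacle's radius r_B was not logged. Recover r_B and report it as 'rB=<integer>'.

m = 69
d = (-10, -13);  v_rel = (0, -1),  |v_rel|² = 1
v_rel×d = (0)·(-13) − (-1)·(-10) = -10
since m = R²·1 − (-10)²:  R² = (100 + 69) / 1 = 169
R = √169 = 13  ⇒  r_B = 13 − 5 = 8

rB=8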